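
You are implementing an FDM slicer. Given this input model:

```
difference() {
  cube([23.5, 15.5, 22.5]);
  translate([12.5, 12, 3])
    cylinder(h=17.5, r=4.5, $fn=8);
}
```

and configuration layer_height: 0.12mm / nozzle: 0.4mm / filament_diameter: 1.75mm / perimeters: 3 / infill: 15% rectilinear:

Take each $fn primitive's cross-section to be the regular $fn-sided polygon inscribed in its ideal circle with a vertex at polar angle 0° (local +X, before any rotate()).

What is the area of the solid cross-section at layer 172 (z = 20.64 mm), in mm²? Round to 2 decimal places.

364.25 mm²

At z = 20.64 mm: the cube (footprint 23.5×15.5) is included at this height (area 364.25 mm²); the cylinder at (12.5, 12) is absent (z outside [3, 20.5]); Subtracting the remaining from the first: none of the subtracted shapes is present at this height, so the 23.5×15.5 cube is unchanged — area = 364.25 mm². Overall, the cross-section is a single solid region. Net area = 364.25 mm².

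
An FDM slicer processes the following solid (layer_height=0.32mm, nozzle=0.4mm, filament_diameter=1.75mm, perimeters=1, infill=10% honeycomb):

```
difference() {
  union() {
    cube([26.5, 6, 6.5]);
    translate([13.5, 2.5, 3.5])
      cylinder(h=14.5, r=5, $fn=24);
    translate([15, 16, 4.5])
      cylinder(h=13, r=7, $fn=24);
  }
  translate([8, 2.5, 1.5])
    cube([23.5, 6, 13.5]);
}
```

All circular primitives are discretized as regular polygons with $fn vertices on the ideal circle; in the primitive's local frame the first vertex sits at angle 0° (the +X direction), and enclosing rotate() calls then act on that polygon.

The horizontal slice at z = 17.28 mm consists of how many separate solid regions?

2

At z = 17.28 mm: the cube is not intersected at this z (z outside [0, 6.5]); the r=5 cylinder at (13.5, 2.5) contributes a regular 24-gon of circumradius 5; the r=7 cylinder at (15, 16) gives a regular 24-gon of circumradius 7 (constant along its height); Merging all regions: the 2 present regions are separate (no shared area or edge), so areas and boundary lengths simply add and each stays a separate island — 2 connected regions; the cube at (8, 2.5) is not intersected at this z (z outside [1.5, 15]); Subtracting the remaining from the first: none of the subtracted shapes is present at this height, so the result so far is unchanged — 2 connected regions. The result has 2 disconnected regions.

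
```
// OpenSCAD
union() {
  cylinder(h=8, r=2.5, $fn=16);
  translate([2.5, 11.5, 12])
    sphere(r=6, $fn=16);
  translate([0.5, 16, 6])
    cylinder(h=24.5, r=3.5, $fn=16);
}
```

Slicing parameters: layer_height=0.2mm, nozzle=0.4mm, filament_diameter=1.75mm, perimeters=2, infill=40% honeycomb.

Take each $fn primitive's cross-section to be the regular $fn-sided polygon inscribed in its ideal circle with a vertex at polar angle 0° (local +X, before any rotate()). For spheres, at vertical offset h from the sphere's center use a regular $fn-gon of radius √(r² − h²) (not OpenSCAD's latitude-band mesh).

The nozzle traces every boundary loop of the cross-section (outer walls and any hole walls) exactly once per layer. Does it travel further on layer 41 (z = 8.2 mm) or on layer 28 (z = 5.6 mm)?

layer 41 (z = 8.2 mm)

Layer 41 (z = 8.2): the cylinder is not intersected at this z (z outside [0, 8]); the r=6 sphere at (2.5, 11.5) slices to a regular 16-gon of circumradius 4.643 (√(r²−h²) with h=3.8 from center) (perimeter = 2·16·4.643·sin(180°/16) = 28.99 mm); the r=3.5 cylinder at (0.5, 16) gives a regular 16-gon of circumradius 3.5 (constant along its height) (perimeter = 2·16·3.500·sin(180°/16) = 21.85 mm); Taking the union: the regions partially overlap (shared area 13.54 mm²), so the edge portions inside another operand are dropped and the merged outline is re-measured after clipping — boundary = 36.26 mm. So its perimeter = 36.26 mm. Layer 28 (z = 5.6): the r=2.5 cylinder gives a regular 16-gon of circumradius 2.5 (constant along its height) (perimeter = 2·16·2.500·sin(180°/16) = 15.61 mm); the sphere at (2.5, 11.5) is not intersected at this z (|z−center|=6.400 > r=6); the cylinder at (0.5, 16) is not intersected at this z (z outside [6, 30.5]); Taking the union: only the r=2.5 cylinder is present, so the union is just that shape — boundary = 15.61 mm. So its perimeter = 15.61 mm. Layer 41 is larger (36.26 vs 15.61 mm).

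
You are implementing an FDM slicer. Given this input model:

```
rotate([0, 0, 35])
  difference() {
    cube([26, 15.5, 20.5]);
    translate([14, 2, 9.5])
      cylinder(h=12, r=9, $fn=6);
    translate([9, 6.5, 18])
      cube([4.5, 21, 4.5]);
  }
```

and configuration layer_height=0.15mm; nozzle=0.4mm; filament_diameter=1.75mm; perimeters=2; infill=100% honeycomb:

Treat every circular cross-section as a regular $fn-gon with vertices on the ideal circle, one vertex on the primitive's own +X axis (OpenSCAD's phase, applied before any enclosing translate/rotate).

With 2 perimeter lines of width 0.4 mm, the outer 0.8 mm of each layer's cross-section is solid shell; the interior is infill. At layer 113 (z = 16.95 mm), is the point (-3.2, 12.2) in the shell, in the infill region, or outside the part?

infill

At z = 16.95 mm: the cube is present — its section is the full 26×15.5 rectangle; the r=9 cylinder at (14, 2) contributes a regular 6-gon of circumradius 9; the cube at (9, 6.5) does not reach this height (z outside [18, 22.5]); After the difference (first − rest): starting from the 26×15.5 cube, the r=9 cylinder at (14, 2) partially overlaps it — only the 138.91 mm² overlap (of its 210.44 mm²) is removed, clipping the outline — 1 connected region; (whole slice rotated 35° about Z — lengths, areas and connectivity unchanged). Overall, the cross-section is a single solid region. Undo the 35° rotation: the query point maps to (4.376, 11.829) in the un-rotated model frame. The nearest boundary edge runs (0.00, 15.50)→(26.00, 15.50); distance from the point to it = 3.67 mm. The point is inside the cross-section and 3.67 mm from the nearest boundary — more than the 0.8 mm shell width (2 × 0.4), so it's in the infill interior.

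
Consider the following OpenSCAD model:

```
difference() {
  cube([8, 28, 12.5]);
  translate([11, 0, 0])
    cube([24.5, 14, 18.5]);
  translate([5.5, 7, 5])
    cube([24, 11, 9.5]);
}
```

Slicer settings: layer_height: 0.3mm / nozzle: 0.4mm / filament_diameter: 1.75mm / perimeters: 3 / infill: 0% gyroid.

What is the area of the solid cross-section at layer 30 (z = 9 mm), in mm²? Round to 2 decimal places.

At z = 9 mm: the cube (footprint 8×28) is included at this height (area 224.00 mm²); the 24.5×14 cube at (11, 0) contributes its full rectangle (area 343.00 mm²); the cube at (5.5, 7) (footprint 24×11) is included at this height (area 264.00 mm²); Taking the first minus the rest: starting from the 8×28 cube (224.00 mm²), the 24.5×14 cube at (11, 0) misses the remaining region (no effect); the 24×11 cube at (5.5, 7) partially overlaps it — only the 27.50 mm² overlap (of its 264.00 mm²) is removed, clipping the outline — area = 196.50 mm². Overall, the cross-section is a single solid region. Net area = 196.50 mm².

196.50 mm²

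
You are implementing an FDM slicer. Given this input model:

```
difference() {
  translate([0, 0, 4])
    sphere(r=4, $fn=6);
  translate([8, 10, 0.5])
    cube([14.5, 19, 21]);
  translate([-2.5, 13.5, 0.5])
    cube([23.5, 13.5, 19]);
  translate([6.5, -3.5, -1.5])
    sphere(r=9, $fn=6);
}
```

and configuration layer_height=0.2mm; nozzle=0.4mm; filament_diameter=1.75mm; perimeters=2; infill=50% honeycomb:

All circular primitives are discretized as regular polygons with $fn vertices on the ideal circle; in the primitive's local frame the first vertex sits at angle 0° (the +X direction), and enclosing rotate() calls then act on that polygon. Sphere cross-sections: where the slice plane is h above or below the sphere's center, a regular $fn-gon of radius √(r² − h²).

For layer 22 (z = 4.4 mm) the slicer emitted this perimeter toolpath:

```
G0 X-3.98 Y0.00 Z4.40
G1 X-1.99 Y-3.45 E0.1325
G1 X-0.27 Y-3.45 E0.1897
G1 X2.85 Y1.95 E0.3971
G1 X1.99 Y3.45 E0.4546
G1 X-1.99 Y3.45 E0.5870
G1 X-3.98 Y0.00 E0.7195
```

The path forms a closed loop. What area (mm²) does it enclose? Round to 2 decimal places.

Apply the shoelace formula to the sequence of (X, Y) vertices; enclosed area = 31.19 mm².

31.19 mm²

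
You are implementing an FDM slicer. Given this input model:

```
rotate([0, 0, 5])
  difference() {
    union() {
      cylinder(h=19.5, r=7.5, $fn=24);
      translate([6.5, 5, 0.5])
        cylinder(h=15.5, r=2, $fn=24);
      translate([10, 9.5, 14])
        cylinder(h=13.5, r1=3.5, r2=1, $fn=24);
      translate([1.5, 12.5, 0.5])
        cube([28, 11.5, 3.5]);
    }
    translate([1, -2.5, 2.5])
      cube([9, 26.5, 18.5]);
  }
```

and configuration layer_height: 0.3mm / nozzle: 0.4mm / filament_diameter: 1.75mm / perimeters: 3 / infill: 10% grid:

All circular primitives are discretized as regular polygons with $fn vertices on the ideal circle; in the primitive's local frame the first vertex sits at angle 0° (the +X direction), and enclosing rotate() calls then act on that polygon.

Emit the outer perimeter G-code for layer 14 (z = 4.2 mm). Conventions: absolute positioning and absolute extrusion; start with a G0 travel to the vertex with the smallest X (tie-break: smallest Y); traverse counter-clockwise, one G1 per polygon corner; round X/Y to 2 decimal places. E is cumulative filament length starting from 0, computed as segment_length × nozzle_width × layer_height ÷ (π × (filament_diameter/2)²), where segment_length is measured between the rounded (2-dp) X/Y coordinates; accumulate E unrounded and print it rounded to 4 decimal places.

G0 X-7.47 Y-0.65 Z4.20
G1 X-7.05 Y-2.57 E0.0981
G1 X-6.14 Y-4.30 E0.1956
G1 X-4.82 Y-5.75 E0.2934
G1 X-3.17 Y-6.80 E0.3910
G1 X-1.30 Y-7.39 E0.4888
G1 X0.65 Y-7.47 E0.5862
G1 X2.57 Y-7.05 E0.6842
G1 X4.30 Y-6.14 E0.7817
G1 X5.75 Y-4.82 E0.8796
G1 X6.80 Y-3.17 E0.9771
G1 X7.20 Y-1.88 E1.0445
G1 X1.21 Y-2.40 E1.3445
G1 X0.35 Y7.43 E1.8368
G1 X-0.65 Y7.47 E1.8867
G1 X-2.57 Y7.05 E1.9848
G1 X-4.30 Y6.14 E2.0823
G1 X-5.75 Y4.82 E2.1801
G1 X-6.80 Y3.17 E2.2777
G1 X-7.39 Y1.30 E2.3755
G1 X-7.47 Y-0.65 E2.4729

At z = 4.2 mm: the cylinder: section is a regular 24-gon, circumradius r=7.5; the r=2 cylinder at (6.5, 5) gives a regular 24-gon of circumradius 2 (constant along its height); the cone at (10, 9.5) is absent (z outside [14, 27.5]); the cube at (1.5, 12.5) does not reach this height (z outside [0.5, 4]); Taking the union: the regions partially overlap (shared area 3.07 mm²), so overlapping operands fuse into one piece — 1 connected region; the cube at (1, -2.5) is present — its section is the full 9×26.5 rectangle; Subtracting the remaining from the first: starting from that combined region, the 9×26.5 cube at (1, -2.5) partially overlaps it — only the 61.39 mm² overlap (of its 238.50 mm²) is removed, clipping the outline — 1 connected region; (whole slice rotated 5° about Z — lengths, areas and connectivity unchanged). The outline is a single polygon with 20 vertices. Extrusion per mm of travel: 0.4 × 0.3 / (π × 0.875²) = 0.049890. Accumulating E over each segment gives final E = 2.4729.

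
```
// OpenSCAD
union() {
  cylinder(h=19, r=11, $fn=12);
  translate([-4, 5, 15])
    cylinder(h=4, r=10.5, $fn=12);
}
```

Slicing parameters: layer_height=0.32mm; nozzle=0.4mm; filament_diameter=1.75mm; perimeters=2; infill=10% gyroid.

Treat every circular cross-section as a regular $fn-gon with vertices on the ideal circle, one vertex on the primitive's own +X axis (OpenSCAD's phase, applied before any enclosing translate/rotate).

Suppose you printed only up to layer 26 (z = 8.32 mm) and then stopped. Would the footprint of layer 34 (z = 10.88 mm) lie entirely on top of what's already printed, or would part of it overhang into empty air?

Compare the two slices. At z = 8.32: the cylinder: section is a regular 12-gon, circumradius r=11 (area = (12/2)·11.000²·sin(360°/12) = 363.00 mm²); the cylinder at (-4, 5) is not intersected at this z (z outside [15, 19]); Combining (union): only the r=11 cylinder is present, so the union is just that shape — area = 363.00 mm². At z = 10.88: the r=11 cylinder contributes a regular 12-gon of circumradius 11 (area = (12/2)·11.000²·sin(360°/12) = 363.00 mm²); the cylinder at (-4, 5) is not intersected at this z (z outside [15, 19]); Merging all regions: only the r=11 cylinder is present, so the union is just that shape — area = 363.00 mm². Checking containment: the cross-section at z = 10.88 is a subset of the cross-section at z = 8.32.

entirely on top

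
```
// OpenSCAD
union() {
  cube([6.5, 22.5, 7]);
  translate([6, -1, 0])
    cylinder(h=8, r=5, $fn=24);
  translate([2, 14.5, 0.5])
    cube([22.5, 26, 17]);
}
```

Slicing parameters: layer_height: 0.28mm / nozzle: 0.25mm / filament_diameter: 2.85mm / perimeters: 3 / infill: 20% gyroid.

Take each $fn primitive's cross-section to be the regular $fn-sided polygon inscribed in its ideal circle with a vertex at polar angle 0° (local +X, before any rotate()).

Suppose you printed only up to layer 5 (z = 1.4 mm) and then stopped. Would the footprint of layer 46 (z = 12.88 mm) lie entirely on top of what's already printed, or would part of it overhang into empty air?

Compare the two slices. At z = 1.4: the cube (footprint 6.5×22.5) is included at this height (area 146.25 mm²); the r=5 cylinder at (6, -1) contributes a regular 24-gon of circumradius 5 (area = (24/2)·5.000²·sin(360°/24) = 77.65 mm²); the cube at (2, 14.5) (footprint 22.5×26) is included at this height (area 585.00 mm²); Merging all regions: the regions partially overlap — summed areas 808.90 mm² minus the doubly-counted overlap 52.46 mm² gives 756.43 mm² — area = 756.43 mm². At z = 12.88: the cube is not intersected at this z (z outside [0, 7]); the cylinder at (6, -1) does not reach this height (z outside [0, 8]); the cube at (2, 14.5) is present — its section is the full 22.5×26 rectangle (area 585.00 mm²); Taking the union: only the 22.5×26 cube at (2, 14.5) is present, so the union is just that shape — area = 585.00 mm². Checking containment: the cross-section at z = 12.88 is a subset of the cross-section at z = 1.4.

entirely on top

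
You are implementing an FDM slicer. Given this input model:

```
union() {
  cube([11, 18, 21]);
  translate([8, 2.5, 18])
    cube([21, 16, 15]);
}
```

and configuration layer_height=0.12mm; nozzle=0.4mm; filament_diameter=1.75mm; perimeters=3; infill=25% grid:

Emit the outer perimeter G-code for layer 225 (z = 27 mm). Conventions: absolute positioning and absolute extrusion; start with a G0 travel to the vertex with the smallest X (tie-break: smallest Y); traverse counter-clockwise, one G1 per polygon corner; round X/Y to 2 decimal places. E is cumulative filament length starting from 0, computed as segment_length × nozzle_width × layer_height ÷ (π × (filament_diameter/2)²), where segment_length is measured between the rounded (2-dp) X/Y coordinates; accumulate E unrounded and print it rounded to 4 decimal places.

At z = 27 mm: the cube is not intersected at this z (z outside [0, 21]); the cube at (8, 2.5) (footprint 21×16) is included at this height; Taking the union: only the 21×16 cube at (8, 2.5) is present, so the union is just that shape — 1 connected region. The outline is a single polygon with 4 vertices. Extrusion per mm of travel: 0.4 × 0.12 / (π × 0.875²) = 0.019956. Accumulating E over each segment gives final E = 1.4767.

G0 X8.00 Y2.50 Z27.00
G1 X29.00 Y2.50 E0.4191
G1 X29.00 Y18.50 E0.7384
G1 X8.00 Y18.50 E1.1575
G1 X8.00 Y2.50 E1.4767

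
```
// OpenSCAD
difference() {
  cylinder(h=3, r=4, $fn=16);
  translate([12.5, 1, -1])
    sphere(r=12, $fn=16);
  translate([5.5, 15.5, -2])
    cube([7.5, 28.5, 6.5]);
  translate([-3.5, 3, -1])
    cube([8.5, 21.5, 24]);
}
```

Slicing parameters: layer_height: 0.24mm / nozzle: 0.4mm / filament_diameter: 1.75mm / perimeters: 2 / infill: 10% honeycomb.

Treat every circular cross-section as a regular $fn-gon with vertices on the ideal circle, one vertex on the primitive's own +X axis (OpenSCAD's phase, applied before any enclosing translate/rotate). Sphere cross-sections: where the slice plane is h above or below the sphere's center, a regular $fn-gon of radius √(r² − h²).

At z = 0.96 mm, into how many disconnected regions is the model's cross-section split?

At z = 0.96 mm: the r=4 cylinder gives a regular 16-gon of circumradius 4 (constant along its height); the r=12 sphere at (12.5, 1) contributes a regular 16-gon of circumradius √(12²−1.96²) = 11.839; the 7.5×28.5 cube at (5.5, 15.5) contributes its full rectangle; the 8.5×21.5 cube at (-3.5, 3) contributes its full rectangle; Taking the first minus the rest: starting from the r=4 cylinder, the r=12 sphere at (12.5, 1) partially overlaps it — only the 16.23 mm² overlap (of its 429.09 mm²) is removed, clipping the outline; the 7.5×28.5 cube at (5.5, 15.5) misses the remaining region (no effect); the 8.5×21.5 cube at (-3.5, 3) partially overlaps it — only the 2.67 mm² overlap (of its 182.75 mm²) is removed, clipping the outline — 1 connected region. The result has 1 disconnected region.

1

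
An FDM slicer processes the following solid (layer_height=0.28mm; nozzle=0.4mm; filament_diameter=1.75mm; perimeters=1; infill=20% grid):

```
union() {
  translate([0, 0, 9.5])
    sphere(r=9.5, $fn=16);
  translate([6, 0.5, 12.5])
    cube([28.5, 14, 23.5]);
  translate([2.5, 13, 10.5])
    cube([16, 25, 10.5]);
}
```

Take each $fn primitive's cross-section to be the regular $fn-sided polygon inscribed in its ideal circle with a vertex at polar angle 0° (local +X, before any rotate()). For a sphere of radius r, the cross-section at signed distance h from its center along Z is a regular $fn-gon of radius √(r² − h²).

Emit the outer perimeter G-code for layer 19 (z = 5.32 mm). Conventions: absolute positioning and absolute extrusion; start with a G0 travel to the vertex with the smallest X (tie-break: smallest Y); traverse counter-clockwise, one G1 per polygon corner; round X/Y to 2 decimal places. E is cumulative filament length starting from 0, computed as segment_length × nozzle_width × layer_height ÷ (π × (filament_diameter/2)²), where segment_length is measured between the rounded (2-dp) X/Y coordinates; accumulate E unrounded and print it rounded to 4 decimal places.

G0 X-8.53 Y0.00 Z5.32
G1 X-7.88 Y-3.26 E0.1548
G1 X-6.03 Y-6.03 E0.3099
G1 X-3.26 Y-7.88 E0.4650
G1 X0.00 Y-8.53 E0.6198
G1 X3.26 Y-7.88 E0.7746
G1 X6.03 Y-6.03 E0.9297
G1 X7.88 Y-3.26 E1.0848
G1 X8.53 Y0.00 E1.2396
G1 X7.88 Y3.26 E1.3944
G1 X6.03 Y6.03 E1.5495
G1 X3.26 Y7.88 E1.7046
G1 X0.00 Y8.53 E1.8593
G1 X-3.26 Y7.88 E2.0141
G1 X-6.03 Y6.03 E2.1692
G1 X-7.88 Y3.26 E2.3243
G1 X-8.53 Y0.00 E2.4791

At z = 5.32 mm: the sphere: section is a regular 16-gon, circumradius = √(r²−h²) = √(9.5²−4.18²) = 8.531; the cube at (6, 0.5) does not reach this height (z outside [12.5, 36]); the cube at (2.5, 13) does not reach this height (z outside [10.5, 21]); Combining (union): only the r=9.5 sphere is present, so the union is just that shape — 1 connected region. The outline is a single polygon with 16 vertices. Extrusion per mm of travel: 0.4 × 0.28 / (π × 0.875²) = 0.046564. Accumulating E over each segment gives final E = 2.4791.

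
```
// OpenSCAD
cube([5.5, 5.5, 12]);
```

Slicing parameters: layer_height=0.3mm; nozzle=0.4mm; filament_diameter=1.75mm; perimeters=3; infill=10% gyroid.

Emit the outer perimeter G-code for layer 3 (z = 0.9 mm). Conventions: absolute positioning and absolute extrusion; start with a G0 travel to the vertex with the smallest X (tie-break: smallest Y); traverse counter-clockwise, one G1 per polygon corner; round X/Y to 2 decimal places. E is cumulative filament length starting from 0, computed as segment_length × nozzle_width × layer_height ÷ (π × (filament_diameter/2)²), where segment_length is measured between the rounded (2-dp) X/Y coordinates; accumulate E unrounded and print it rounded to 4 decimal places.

G0 X0.00 Y0.00 Z0.90
G1 X5.50 Y0.00 E0.2744
G1 X5.50 Y5.50 E0.5488
G1 X0.00 Y5.50 E0.8232
G1 X0.00 Y0.00 E1.0976

At z = 0.9 mm: the 5.5×5.5 cube contributes its full rectangle. The outline is a single polygon with 4 vertices. Extrusion per mm of travel: 0.4 × 0.3 / (π × 0.875²) = 0.049890. Accumulating E over each segment gives final E = 1.0976.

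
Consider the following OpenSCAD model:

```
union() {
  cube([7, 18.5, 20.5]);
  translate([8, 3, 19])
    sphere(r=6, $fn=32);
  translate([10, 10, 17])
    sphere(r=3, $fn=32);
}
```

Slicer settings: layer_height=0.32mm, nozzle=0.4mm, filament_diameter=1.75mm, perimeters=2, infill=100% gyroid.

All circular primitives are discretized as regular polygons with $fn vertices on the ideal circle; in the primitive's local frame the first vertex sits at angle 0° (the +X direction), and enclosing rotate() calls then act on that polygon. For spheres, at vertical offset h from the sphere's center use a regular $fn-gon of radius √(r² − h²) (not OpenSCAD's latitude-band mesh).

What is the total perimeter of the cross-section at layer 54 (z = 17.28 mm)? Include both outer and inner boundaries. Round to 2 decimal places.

72.58 mm

At z = 17.28 mm: the cube (footprint 7×18.5) is included at this height (perimeter 51.00 mm); the r=6 sphere at (8, 3) contributes a regular 32-gon of circumradius √(6²−1.72²) = 5.748 (perimeter = 2·32·5.748·sin(180°/32) = 36.06 mm); the r=3 sphere at (10, 10) slices to a regular 32-gon of circumradius 2.987 (√(r²−h²) with h=0.28 from center) (perimeter = 2·32·2.987·sin(180°/32) = 18.74 mm); Merging all regions: the regions partially overlap (shared area 37.78 mm²), so the edge portions inside another operand are dropped and the merged outline is re-measured after clipping — boundary = 72.58 mm. Overall, the cross-section is a single solid region. Total boundary length (outer) = 72.58 mm.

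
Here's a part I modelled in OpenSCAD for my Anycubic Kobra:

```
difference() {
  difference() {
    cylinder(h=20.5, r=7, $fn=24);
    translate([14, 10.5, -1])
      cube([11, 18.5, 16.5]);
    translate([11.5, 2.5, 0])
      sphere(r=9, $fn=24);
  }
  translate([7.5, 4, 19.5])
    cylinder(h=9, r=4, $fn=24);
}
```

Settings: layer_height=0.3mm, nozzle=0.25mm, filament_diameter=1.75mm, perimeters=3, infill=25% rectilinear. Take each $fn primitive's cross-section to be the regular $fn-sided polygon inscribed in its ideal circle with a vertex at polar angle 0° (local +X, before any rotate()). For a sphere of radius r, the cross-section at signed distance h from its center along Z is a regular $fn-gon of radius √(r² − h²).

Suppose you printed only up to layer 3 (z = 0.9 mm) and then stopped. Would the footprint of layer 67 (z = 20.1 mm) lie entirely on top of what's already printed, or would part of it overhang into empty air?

part overhangs

Compare the two slices. At z = 0.9: the r=7 cylinder gives a regular 24-gon of circumradius 7 (constant along its height) (area = (24/2)·7.000²·sin(360°/24) = 152.19 mm²); the cube at (14, 10.5) is present — its section is the full 11×18.5 rectangle (area 203.50 mm²); the r=9 sphere at (11.5, 2.5) slices to a regular 24-gon of circumradius 8.955 (√(r²−h²) with h=0.9 from center) (area = (24/2)·8.955²·sin(360°/24) = 249.06 mm²); After the difference (first − rest): starting from the r=7 cylinder (152.19 mm²), the 11×18.5 cube at (14, 10.5) misses the remaining region (no effect); the r=9 sphere at (11.5, 2.5) partially overlaps it — only the 29.58 mm² overlap (of its 249.06 mm²) is removed, clipping the outline — area = 122.61 mm²; the cylinder at (7.5, 4) is not intersected at this z (z outside [19.5, 28.5]); Taking the first minus the rest: none of the subtracted shapes is present at this height, so the result so far is unchanged — area = 122.61 mm². At z = 20.1: the cylinder: section is a regular 24-gon, circumradius r=7 (area = (24/2)·7.000²·sin(360°/24) = 152.19 mm²); the cube at (14, 10.5) is not intersected at this z (z outside [-1, 15.5]); the sphere at (11.5, 2.5) does not reach this height (|z−center|=20.100 > r=9); Taking the first minus the rest: none of the subtracted shapes is present at this height, so the r=7 cylinder is unchanged — area = 152.19 mm²; the cylinder at (7.5, 4): section is a regular 24-gon, circumradius r=4 (area = (24/2)·4.000²·sin(360°/24) = 49.69 mm²); Taking the first minus the rest: starting from the result so far (152.19 mm²), the r=4 cylinder at (7.5, 4) partially overlaps it — only the 10.86 mm² overlap (of its 49.69 mm²) is removed, clipping the outline — area = 141.33 mm². Checking containment: at z = 20.1 the cross-section extends beyond the z = 0.9 cross-section by about 18.72 mm².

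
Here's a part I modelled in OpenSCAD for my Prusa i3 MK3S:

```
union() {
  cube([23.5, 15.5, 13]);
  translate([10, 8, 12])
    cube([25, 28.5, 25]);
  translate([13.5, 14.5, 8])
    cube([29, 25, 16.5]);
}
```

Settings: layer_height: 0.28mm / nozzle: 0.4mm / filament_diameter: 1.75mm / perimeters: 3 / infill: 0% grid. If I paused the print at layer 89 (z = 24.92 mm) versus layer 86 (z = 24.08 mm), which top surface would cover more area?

layer 86 (z = 24.08 mm)

Layer 89 (z = 24.92): the cube is absent (z outside [0, 13]); the cube at (10, 8) is present — its section is the full 25×28.5 rectangle (area 712.50 mm²); the cube at (13.5, 14.5) does not reach this height (z outside [8, 24.5]); Taking the union: only the 25×28.5 cube at (10, 8) is present, so the union is just that shape — area = 712.50 mm². So its area = 712.50 mm². Layer 86 (z = 24.08): the cube is not intersected at this z (z outside [0, 13]); the 25×28.5 cube at (10, 8) contributes its full rectangle (area 712.50 mm²); the cube at (13.5, 14.5) is present — its section is the full 29×25 rectangle (area 725.00 mm²); Combining (union): the regions partially overlap — summed areas 1437.50 mm² minus the doubly-counted overlap 473.00 mm² gives 964.50 mm² — area = 964.50 mm². So its area = 964.50 mm². Layer 86 is larger (964.50 vs 712.50 mm²).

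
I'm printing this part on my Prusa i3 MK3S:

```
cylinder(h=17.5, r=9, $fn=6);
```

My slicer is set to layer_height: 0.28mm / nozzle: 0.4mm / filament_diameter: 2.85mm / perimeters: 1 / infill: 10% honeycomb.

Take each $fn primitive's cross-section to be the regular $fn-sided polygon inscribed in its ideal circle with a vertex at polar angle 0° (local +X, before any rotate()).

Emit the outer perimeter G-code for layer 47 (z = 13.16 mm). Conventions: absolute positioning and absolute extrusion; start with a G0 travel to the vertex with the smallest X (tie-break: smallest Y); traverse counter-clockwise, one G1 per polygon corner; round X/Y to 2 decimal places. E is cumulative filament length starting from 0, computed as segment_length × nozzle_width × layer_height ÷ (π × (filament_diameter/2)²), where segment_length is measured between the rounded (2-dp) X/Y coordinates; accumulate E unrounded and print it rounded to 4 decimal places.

G0 X-9.00 Y0.00 Z13.16
G1 X-4.50 Y-7.79 E0.1579
G1 X4.50 Y-7.79 E0.3160
G1 X9.00 Y0.00 E0.4739
G1 X4.50 Y7.79 E0.6318
G1 X-4.50 Y7.79 E0.7899
G1 X-9.00 Y0.00 E0.9478

At z = 13.16 mm: the r=9 cylinder contributes a regular 6-gon of circumradius 9. The outline is a single polygon with 6 vertices. Extrusion per mm of travel: 0.4 × 0.28 / (π × 1.425²) = 0.017557. Accumulating E over each segment gives final E = 0.9478.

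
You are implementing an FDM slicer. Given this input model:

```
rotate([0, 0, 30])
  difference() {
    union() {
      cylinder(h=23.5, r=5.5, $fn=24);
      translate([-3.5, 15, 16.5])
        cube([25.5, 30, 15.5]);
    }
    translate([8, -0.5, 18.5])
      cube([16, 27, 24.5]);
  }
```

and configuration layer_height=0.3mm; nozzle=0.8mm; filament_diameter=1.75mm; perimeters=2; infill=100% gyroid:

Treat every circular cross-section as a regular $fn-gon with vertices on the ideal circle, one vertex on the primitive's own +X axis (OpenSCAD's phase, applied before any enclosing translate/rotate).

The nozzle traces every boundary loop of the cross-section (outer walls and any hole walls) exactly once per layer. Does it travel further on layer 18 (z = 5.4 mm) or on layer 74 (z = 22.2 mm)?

Layer 18 (z = 5.4): the r=5.5 cylinder gives a regular 24-gon of circumradius 5.5 (constant along its height) (perimeter = 2·24·5.500·sin(180°/24) = 34.46 mm); the cube at (-3.5, 15) does not reach this height (z outside [16.5, 32]); Merging all regions: only the r=5.5 cylinder is present, so the union is just that shape — boundary = 34.46 mm; the cube at (8, -0.5) is absent (z outside [18.5, 43]); After the difference (first − rest): none of the subtracted shapes is present at this height, so that combined region is unchanged — boundary = 34.46 mm; (rotated 30° about Z; rotation is an isometry so areas/perimeters/island counts are preserved). So its perimeter = 34.46 mm. Layer 74 (z = 22.2): the cylinder: section is a regular 24-gon, circumradius r=5.5 (perimeter = 2·24·5.500·sin(180°/24) = 34.46 mm); the cube at (-3.5, 15) is present — its section is the full 25.5×30 rectangle (perimeter 111.00 mm); Taking the union: the 2 present regions are separate (no shared area or edge), so areas and boundary lengths simply add and each stays a separate island — boundary = 145.46 mm; the cube at (8, -0.5) is present — its section is the full 16×27 rectangle (perimeter 86.00 mm); Subtracting the remaining from the first: starting from the result so far, the 16×27 cube at (8, -0.5) partially overlaps it — only the 161.00 mm² overlap (of its 432.00 mm²) is removed, clipping the outline — boundary = 145.46 mm; (rotated 30° about Z; rotation is an isometry so areas/perimeters/island counts are preserved). So its perimeter = 145.46 mm. Layer 74 is larger (145.46 vs 34.46 mm).

layer 74 (z = 22.2 mm)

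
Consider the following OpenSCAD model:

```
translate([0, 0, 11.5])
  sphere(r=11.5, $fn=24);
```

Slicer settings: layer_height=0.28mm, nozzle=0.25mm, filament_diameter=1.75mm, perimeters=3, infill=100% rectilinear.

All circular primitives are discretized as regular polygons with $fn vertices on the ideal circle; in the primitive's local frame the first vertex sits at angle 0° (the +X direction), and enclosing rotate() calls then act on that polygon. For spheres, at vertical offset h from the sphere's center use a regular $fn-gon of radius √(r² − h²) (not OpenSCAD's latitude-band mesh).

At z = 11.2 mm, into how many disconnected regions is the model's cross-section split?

1

At z = 11.2 mm: the r=11.5 sphere contributes a regular 24-gon of circumradius √(11.5²−0.3²) = 11.496. The result has 1 disconnected region.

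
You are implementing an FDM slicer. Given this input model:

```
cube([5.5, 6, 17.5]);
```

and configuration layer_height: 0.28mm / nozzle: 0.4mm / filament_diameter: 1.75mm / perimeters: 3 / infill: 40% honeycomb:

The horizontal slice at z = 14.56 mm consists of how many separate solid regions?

At z = 14.56 mm: the 5.5×6 cube contributes its full rectangle. The result has 1 disconnected region.

1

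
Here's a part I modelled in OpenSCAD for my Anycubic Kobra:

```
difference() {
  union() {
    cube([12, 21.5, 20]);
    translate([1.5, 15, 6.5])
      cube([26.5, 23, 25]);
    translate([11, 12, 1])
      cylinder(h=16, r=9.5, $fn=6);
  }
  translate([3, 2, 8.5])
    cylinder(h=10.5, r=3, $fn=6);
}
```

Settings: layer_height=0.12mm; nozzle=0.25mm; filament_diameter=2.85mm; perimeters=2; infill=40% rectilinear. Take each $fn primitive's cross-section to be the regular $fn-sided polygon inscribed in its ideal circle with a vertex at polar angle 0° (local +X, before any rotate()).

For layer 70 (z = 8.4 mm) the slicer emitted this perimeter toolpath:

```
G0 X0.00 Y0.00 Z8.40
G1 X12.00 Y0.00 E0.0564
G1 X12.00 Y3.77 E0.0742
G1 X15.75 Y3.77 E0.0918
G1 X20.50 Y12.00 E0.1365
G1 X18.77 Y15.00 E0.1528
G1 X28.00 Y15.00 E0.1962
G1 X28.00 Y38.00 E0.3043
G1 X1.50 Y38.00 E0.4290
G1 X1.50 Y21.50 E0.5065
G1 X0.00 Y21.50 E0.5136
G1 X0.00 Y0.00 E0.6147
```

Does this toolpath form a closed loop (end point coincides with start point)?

Start point (G0): (0.00, 0.00). End point (last G1): the path returns to the start — closed.

yes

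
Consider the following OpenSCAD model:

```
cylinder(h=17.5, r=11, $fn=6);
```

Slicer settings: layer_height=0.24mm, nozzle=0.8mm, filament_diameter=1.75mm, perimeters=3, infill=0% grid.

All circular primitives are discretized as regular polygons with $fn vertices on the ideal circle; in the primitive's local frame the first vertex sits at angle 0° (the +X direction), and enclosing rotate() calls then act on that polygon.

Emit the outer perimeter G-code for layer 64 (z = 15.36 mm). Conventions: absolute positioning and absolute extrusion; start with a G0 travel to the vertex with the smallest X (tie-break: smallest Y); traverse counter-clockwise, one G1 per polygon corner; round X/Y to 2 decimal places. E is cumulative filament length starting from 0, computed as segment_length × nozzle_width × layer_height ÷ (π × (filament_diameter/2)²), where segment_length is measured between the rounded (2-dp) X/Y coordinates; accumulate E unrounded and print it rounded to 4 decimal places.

At z = 15.36 mm: the cylinder: section is a regular 6-gon, circumradius r=11. The outline is a single polygon with 6 vertices. Extrusion per mm of travel: 0.8 × 0.24 / (π × 0.875²) = 0.079824. Accumulating E over each segment gives final E = 5.2694.

G0 X-11.00 Y0.00 Z15.36
G1 X-5.50 Y-9.53 E0.8783
G1 X5.50 Y-9.53 E1.7564
G1 X11.00 Y0.00 E2.6347
G1 X5.50 Y9.53 E3.5130
G1 X-5.50 Y9.53 E4.3911
G1 X-11.00 Y0.00 E5.2694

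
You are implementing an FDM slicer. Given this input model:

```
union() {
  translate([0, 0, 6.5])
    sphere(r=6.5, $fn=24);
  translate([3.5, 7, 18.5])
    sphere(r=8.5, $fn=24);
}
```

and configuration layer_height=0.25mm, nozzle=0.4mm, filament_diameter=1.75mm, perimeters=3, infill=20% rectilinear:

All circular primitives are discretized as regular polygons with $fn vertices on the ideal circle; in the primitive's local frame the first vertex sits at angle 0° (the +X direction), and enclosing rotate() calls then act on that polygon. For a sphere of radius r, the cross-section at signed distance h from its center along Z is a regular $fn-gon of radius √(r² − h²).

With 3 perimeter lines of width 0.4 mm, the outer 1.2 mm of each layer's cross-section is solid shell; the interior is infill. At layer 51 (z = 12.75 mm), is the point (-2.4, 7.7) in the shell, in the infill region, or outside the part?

At z = 12.75 mm: the r=6.5 sphere contributes a regular 24-gon of circumradius √(6.5²−6.25²) = 1.785; the r=8.5 sphere at (3.5, 7) slices to a regular 24-gon of circumradius 6.260 (√(r²−h²) with h=5.75 from center); Taking the union: the regions partially overlap (shared area 0.16 mm²), so overlapping operands fuse into one piece — 1 connected region. Overall, the cross-section is a single solid region. The nearest boundary edge runs (-2.76, 7.00)→(-2.55, 8.62); distance from the point to it = 0.27 mm. The point is inside the cross-section, 0.27 mm from the nearest boundary — within the 1.2 mm shell band (3 × 0.4).

shell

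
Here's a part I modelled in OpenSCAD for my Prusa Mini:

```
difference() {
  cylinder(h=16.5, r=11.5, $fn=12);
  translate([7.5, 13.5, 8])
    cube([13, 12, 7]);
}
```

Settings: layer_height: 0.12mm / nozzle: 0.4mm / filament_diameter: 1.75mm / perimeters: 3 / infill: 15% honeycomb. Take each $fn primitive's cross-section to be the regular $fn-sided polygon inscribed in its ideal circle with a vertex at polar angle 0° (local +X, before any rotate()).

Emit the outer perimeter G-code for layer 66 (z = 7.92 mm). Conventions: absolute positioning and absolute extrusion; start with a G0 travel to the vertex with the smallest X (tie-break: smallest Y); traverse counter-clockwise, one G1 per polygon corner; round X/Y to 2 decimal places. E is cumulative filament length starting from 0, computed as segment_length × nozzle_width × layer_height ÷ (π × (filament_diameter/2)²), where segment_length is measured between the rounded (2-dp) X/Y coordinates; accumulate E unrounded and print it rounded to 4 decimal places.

G0 X-11.50 Y0.00 Z7.92
G1 X-9.96 Y-5.75 E0.1188
G1 X-5.75 Y-9.96 E0.2376
G1 X0.00 Y-11.50 E0.3564
G1 X5.75 Y-9.96 E0.4752
G1 X9.96 Y-5.75 E0.5940
G1 X11.50 Y0.00 E0.7128
G1 X9.96 Y5.75 E0.8316
G1 X5.75 Y9.96 E0.9504
G1 X0.00 Y11.50 E1.0692
G1 X-5.75 Y9.96 E1.1880
G1 X-9.96 Y5.75 E1.3068
G1 X-11.50 Y0.00 E1.4256

At z = 7.92 mm: the cylinder: section is a regular 12-gon, circumradius r=11.5; the cube at (7.5, 13.5) is not intersected at this z (z outside [8, 15]); Subtracting the remaining from the first: none of the subtracted shapes is present at this height, so the r=11.5 cylinder is unchanged — 1 connected region. The outline is a single polygon with 12 vertices. Extrusion per mm of travel: 0.4 × 0.12 / (π × 0.875²) = 0.019956. Accumulating E over each segment gives final E = 1.4256.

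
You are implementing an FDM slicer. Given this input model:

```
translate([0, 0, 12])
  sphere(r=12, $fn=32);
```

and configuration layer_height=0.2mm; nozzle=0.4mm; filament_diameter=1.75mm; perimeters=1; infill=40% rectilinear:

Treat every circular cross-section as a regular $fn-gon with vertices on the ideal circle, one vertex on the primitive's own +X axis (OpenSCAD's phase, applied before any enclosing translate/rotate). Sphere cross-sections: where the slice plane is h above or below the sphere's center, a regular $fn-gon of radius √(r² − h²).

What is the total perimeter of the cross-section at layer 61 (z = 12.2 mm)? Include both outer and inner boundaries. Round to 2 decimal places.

75.27 mm

At z = 12.2 mm: the sphere: section is a regular 32-gon, circumradius = √(r²−h²) = √(12²−0.2²) = 11.998 (perimeter = 2·32·11.998·sin(180°/32) = 75.27 mm). Overall, the cross-section is a single solid region. Total boundary length (outer) = 75.27 mm.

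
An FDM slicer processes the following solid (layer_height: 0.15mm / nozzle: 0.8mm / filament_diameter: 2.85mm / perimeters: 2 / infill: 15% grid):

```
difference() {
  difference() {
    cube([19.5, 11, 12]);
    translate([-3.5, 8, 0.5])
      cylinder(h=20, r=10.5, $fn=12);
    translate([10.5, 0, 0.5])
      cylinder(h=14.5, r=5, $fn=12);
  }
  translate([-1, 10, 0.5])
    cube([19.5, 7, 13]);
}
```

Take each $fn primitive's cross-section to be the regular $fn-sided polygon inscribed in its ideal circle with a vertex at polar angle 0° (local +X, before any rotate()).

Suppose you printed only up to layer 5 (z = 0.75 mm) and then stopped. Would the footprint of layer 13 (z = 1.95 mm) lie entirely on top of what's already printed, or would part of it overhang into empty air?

entirely on top

Compare the two slices. At z = 0.75: the cube is present — its section is the full 19.5×11 rectangle (area 214.50 mm²); the r=10.5 cylinder at (-3.5, 8) contributes a regular 12-gon of circumradius 10.5 (area = (12/2)·10.500²·sin(360°/12) = 330.75 mm²); the cylinder at (10.5, 0): section is a regular 12-gon, circumradius r=5 (area = (12/2)·5.000²·sin(360°/12) = 75.00 mm²); Subtracting the remaining from the first: starting from the 19.5×11 cube (214.50 mm²), the r=10.5 cylinder at (-3.5, 8) partially overlaps it — only the 64.45 mm² overlap (of its 330.75 mm²) is removed, clipping the outline; the r=5 cylinder at (10.5, 0) partially overlaps it — only the 37.50 mm² overlap (of its 75.00 mm²) is removed, clipping the outline — area = 112.55 mm²; the cube at (-1, 10) is present — its section is the full 19.5×7 rectangle (area 136.50 mm²); Taking the first minus the rest: starting from that combined region (112.55 mm²), the 19.5×7 cube at (-1, 10) partially overlaps it — only the 12.17 mm² overlap (of its 136.50 mm²) is removed, clipping the outline — area = 100.38 mm². At z = 1.95: the 19.5×11 cube contributes its full rectangle (area 214.50 mm²); the cylinder at (-3.5, 8): section is a regular 12-gon, circumradius r=10.5 (area = (12/2)·10.500²·sin(360°/12) = 330.75 mm²); the r=5 cylinder at (10.5, 0) contributes a regular 12-gon of circumradius 5 (area = (12/2)·5.000²·sin(360°/12) = 75.00 mm²); Subtracting the remaining from the first: starting from the 19.5×11 cube (214.50 mm²), the r=10.5 cylinder at (-3.5, 8) partially overlaps it — only the 64.45 mm² overlap (of its 330.75 mm²) is removed, clipping the outline; the r=5 cylinder at (10.5, 0) partially overlaps it — only the 37.50 mm² overlap (of its 75.00 mm²) is removed, clipping the outline — area = 112.55 mm²; the cube at (-1, 10) is present — its section is the full 19.5×7 rectangle (area 136.50 mm²); After the difference (first − rest): starting from the result so far (112.55 mm²), the 19.5×7 cube at (-1, 10) partially overlaps it — only the 12.17 mm² overlap (of its 136.50 mm²) is removed, clipping the outline — area = 100.38 mm². Checking containment: the cross-section at z = 1.95 is a subset of the cross-section at z = 0.75.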